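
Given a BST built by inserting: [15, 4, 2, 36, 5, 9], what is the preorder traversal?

Tree insertion order: [15, 4, 2, 36, 5, 9]
Tree (level-order array): [15, 4, 36, 2, 5, None, None, None, None, None, 9]
Preorder traversal: [15, 4, 2, 5, 9, 36]


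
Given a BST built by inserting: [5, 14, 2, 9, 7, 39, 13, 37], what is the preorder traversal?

Tree insertion order: [5, 14, 2, 9, 7, 39, 13, 37]
Tree (level-order array): [5, 2, 14, None, None, 9, 39, 7, 13, 37]
Preorder traversal: [5, 2, 14, 9, 7, 13, 39, 37]


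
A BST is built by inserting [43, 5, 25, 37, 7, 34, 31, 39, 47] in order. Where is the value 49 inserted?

Starting tree (level order): [43, 5, 47, None, 25, None, None, 7, 37, None, None, 34, 39, 31]
Insertion path: 43 -> 47
Result: insert 49 as right child of 47
Final tree (level order): [43, 5, 47, None, 25, None, 49, 7, 37, None, None, None, None, 34, 39, 31]


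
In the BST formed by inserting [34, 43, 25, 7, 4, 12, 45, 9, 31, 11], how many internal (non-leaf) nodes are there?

Tree built from: [34, 43, 25, 7, 4, 12, 45, 9, 31, 11]
Tree (level-order array): [34, 25, 43, 7, 31, None, 45, 4, 12, None, None, None, None, None, None, 9, None, None, 11]
Rule: An internal node has at least one child.
Per-node child counts:
  node 34: 2 child(ren)
  node 25: 2 child(ren)
  node 7: 2 child(ren)
  node 4: 0 child(ren)
  node 12: 1 child(ren)
  node 9: 1 child(ren)
  node 11: 0 child(ren)
  node 31: 0 child(ren)
  node 43: 1 child(ren)
  node 45: 0 child(ren)
Matching nodes: [34, 25, 7, 12, 9, 43]
Count of internal (non-leaf) nodes: 6


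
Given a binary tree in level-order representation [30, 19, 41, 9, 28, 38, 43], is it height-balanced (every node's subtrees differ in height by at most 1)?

Tree (level-order array): [30, 19, 41, 9, 28, 38, 43]
Definition: a tree is height-balanced if, at every node, |h(left) - h(right)| <= 1 (empty subtree has height -1).
Bottom-up per-node check:
  node 9: h_left=-1, h_right=-1, diff=0 [OK], height=0
  node 28: h_left=-1, h_right=-1, diff=0 [OK], height=0
  node 19: h_left=0, h_right=0, diff=0 [OK], height=1
  node 38: h_left=-1, h_right=-1, diff=0 [OK], height=0
  node 43: h_left=-1, h_right=-1, diff=0 [OK], height=0
  node 41: h_left=0, h_right=0, diff=0 [OK], height=1
  node 30: h_left=1, h_right=1, diff=0 [OK], height=2
All nodes satisfy the balance condition.
Result: Balanced


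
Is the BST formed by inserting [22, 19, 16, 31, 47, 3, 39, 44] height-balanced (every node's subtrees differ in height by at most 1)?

Tree (level-order array): [22, 19, 31, 16, None, None, 47, 3, None, 39, None, None, None, None, 44]
Definition: a tree is height-balanced if, at every node, |h(left) - h(right)| <= 1 (empty subtree has height -1).
Bottom-up per-node check:
  node 3: h_left=-1, h_right=-1, diff=0 [OK], height=0
  node 16: h_left=0, h_right=-1, diff=1 [OK], height=1
  node 19: h_left=1, h_right=-1, diff=2 [FAIL (|1--1|=2 > 1)], height=2
  node 44: h_left=-1, h_right=-1, diff=0 [OK], height=0
  node 39: h_left=-1, h_right=0, diff=1 [OK], height=1
  node 47: h_left=1, h_right=-1, diff=2 [FAIL (|1--1|=2 > 1)], height=2
  node 31: h_left=-1, h_right=2, diff=3 [FAIL (|-1-2|=3 > 1)], height=3
  node 22: h_left=2, h_right=3, diff=1 [OK], height=4
Node 19 violates the condition: |1 - -1| = 2 > 1.
Result: Not balanced


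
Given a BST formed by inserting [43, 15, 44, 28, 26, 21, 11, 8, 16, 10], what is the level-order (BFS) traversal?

Tree insertion order: [43, 15, 44, 28, 26, 21, 11, 8, 16, 10]
Tree (level-order array): [43, 15, 44, 11, 28, None, None, 8, None, 26, None, None, 10, 21, None, None, None, 16]
BFS from the root, enqueuing left then right child of each popped node:
  queue [43] -> pop 43, enqueue [15, 44], visited so far: [43]
  queue [15, 44] -> pop 15, enqueue [11, 28], visited so far: [43, 15]
  queue [44, 11, 28] -> pop 44, enqueue [none], visited so far: [43, 15, 44]
  queue [11, 28] -> pop 11, enqueue [8], visited so far: [43, 15, 44, 11]
  queue [28, 8] -> pop 28, enqueue [26], visited so far: [43, 15, 44, 11, 28]
  queue [8, 26] -> pop 8, enqueue [10], visited so far: [43, 15, 44, 11, 28, 8]
  queue [26, 10] -> pop 26, enqueue [21], visited so far: [43, 15, 44, 11, 28, 8, 26]
  queue [10, 21] -> pop 10, enqueue [none], visited so far: [43, 15, 44, 11, 28, 8, 26, 10]
  queue [21] -> pop 21, enqueue [16], visited so far: [43, 15, 44, 11, 28, 8, 26, 10, 21]
  queue [16] -> pop 16, enqueue [none], visited so far: [43, 15, 44, 11, 28, 8, 26, 10, 21, 16]
Result: [43, 15, 44, 11, 28, 8, 26, 10, 21, 16]


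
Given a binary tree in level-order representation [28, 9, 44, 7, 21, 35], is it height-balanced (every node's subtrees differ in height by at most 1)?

Tree (level-order array): [28, 9, 44, 7, 21, 35]
Definition: a tree is height-balanced if, at every node, |h(left) - h(right)| <= 1 (empty subtree has height -1).
Bottom-up per-node check:
  node 7: h_left=-1, h_right=-1, diff=0 [OK], height=0
  node 21: h_left=-1, h_right=-1, diff=0 [OK], height=0
  node 9: h_left=0, h_right=0, diff=0 [OK], height=1
  node 35: h_left=-1, h_right=-1, diff=0 [OK], height=0
  node 44: h_left=0, h_right=-1, diff=1 [OK], height=1
  node 28: h_left=1, h_right=1, diff=0 [OK], height=2
All nodes satisfy the balance condition.
Result: Balanced


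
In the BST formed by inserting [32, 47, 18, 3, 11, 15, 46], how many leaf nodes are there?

Tree built from: [32, 47, 18, 3, 11, 15, 46]
Tree (level-order array): [32, 18, 47, 3, None, 46, None, None, 11, None, None, None, 15]
Rule: A leaf has 0 children.
Per-node child counts:
  node 32: 2 child(ren)
  node 18: 1 child(ren)
  node 3: 1 child(ren)
  node 11: 1 child(ren)
  node 15: 0 child(ren)
  node 47: 1 child(ren)
  node 46: 0 child(ren)
Matching nodes: [15, 46]
Count of leaf nodes: 2


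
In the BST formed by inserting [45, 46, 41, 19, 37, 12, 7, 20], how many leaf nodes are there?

Tree built from: [45, 46, 41, 19, 37, 12, 7, 20]
Tree (level-order array): [45, 41, 46, 19, None, None, None, 12, 37, 7, None, 20]
Rule: A leaf has 0 children.
Per-node child counts:
  node 45: 2 child(ren)
  node 41: 1 child(ren)
  node 19: 2 child(ren)
  node 12: 1 child(ren)
  node 7: 0 child(ren)
  node 37: 1 child(ren)
  node 20: 0 child(ren)
  node 46: 0 child(ren)
Matching nodes: [7, 20, 46]
Count of leaf nodes: 3


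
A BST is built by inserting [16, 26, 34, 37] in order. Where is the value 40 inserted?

Starting tree (level order): [16, None, 26, None, 34, None, 37]
Insertion path: 16 -> 26 -> 34 -> 37
Result: insert 40 as right child of 37
Final tree (level order): [16, None, 26, None, 34, None, 37, None, 40]


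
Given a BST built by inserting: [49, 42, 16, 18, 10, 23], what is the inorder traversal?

Tree insertion order: [49, 42, 16, 18, 10, 23]
Tree (level-order array): [49, 42, None, 16, None, 10, 18, None, None, None, 23]
Inorder traversal: [10, 16, 18, 23, 42, 49]


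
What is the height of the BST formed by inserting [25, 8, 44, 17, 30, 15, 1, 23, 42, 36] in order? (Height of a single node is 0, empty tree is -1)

Insertion order: [25, 8, 44, 17, 30, 15, 1, 23, 42, 36]
Tree (level-order array): [25, 8, 44, 1, 17, 30, None, None, None, 15, 23, None, 42, None, None, None, None, 36]
Compute height bottom-up (empty subtree = -1):
  height(1) = 1 + max(-1, -1) = 0
  height(15) = 1 + max(-1, -1) = 0
  height(23) = 1 + max(-1, -1) = 0
  height(17) = 1 + max(0, 0) = 1
  height(8) = 1 + max(0, 1) = 2
  height(36) = 1 + max(-1, -1) = 0
  height(42) = 1 + max(0, -1) = 1
  height(30) = 1 + max(-1, 1) = 2
  height(44) = 1 + max(2, -1) = 3
  height(25) = 1 + max(2, 3) = 4
Height = 4


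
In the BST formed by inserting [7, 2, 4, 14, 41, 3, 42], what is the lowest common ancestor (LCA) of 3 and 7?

Tree insertion order: [7, 2, 4, 14, 41, 3, 42]
Tree (level-order array): [7, 2, 14, None, 4, None, 41, 3, None, None, 42]
In a BST, the LCA of p=3, q=7 is the first node v on the
root-to-leaf path with p <= v <= q (go left if both < v, right if both > v).
Walk from root:
  at 7: 3 <= 7 <= 7, this is the LCA
LCA = 7


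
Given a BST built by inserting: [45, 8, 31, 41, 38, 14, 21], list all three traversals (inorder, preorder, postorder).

Tree insertion order: [45, 8, 31, 41, 38, 14, 21]
Tree (level-order array): [45, 8, None, None, 31, 14, 41, None, 21, 38]
Inorder (L, root, R): [8, 14, 21, 31, 38, 41, 45]
Preorder (root, L, R): [45, 8, 31, 14, 21, 41, 38]
Postorder (L, R, root): [21, 14, 38, 41, 31, 8, 45]


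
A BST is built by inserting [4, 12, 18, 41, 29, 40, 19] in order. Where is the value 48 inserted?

Starting tree (level order): [4, None, 12, None, 18, None, 41, 29, None, 19, 40]
Insertion path: 4 -> 12 -> 18 -> 41
Result: insert 48 as right child of 41
Final tree (level order): [4, None, 12, None, 18, None, 41, 29, 48, 19, 40]


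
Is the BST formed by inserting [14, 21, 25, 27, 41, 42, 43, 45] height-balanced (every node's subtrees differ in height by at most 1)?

Tree (level-order array): [14, None, 21, None, 25, None, 27, None, 41, None, 42, None, 43, None, 45]
Definition: a tree is height-balanced if, at every node, |h(left) - h(right)| <= 1 (empty subtree has height -1).
Bottom-up per-node check:
  node 45: h_left=-1, h_right=-1, diff=0 [OK], height=0
  node 43: h_left=-1, h_right=0, diff=1 [OK], height=1
  node 42: h_left=-1, h_right=1, diff=2 [FAIL (|-1-1|=2 > 1)], height=2
  node 41: h_left=-1, h_right=2, diff=3 [FAIL (|-1-2|=3 > 1)], height=3
  node 27: h_left=-1, h_right=3, diff=4 [FAIL (|-1-3|=4 > 1)], height=4
  node 25: h_left=-1, h_right=4, diff=5 [FAIL (|-1-4|=5 > 1)], height=5
  node 21: h_left=-1, h_right=5, diff=6 [FAIL (|-1-5|=6 > 1)], height=6
  node 14: h_left=-1, h_right=6, diff=7 [FAIL (|-1-6|=7 > 1)], height=7
Node 42 violates the condition: |-1 - 1| = 2 > 1.
Result: Not balanced


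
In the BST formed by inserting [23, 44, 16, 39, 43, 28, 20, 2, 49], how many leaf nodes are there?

Tree built from: [23, 44, 16, 39, 43, 28, 20, 2, 49]
Tree (level-order array): [23, 16, 44, 2, 20, 39, 49, None, None, None, None, 28, 43]
Rule: A leaf has 0 children.
Per-node child counts:
  node 23: 2 child(ren)
  node 16: 2 child(ren)
  node 2: 0 child(ren)
  node 20: 0 child(ren)
  node 44: 2 child(ren)
  node 39: 2 child(ren)
  node 28: 0 child(ren)
  node 43: 0 child(ren)
  node 49: 0 child(ren)
Matching nodes: [2, 20, 28, 43, 49]
Count of leaf nodes: 5


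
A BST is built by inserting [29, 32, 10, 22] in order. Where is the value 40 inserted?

Starting tree (level order): [29, 10, 32, None, 22]
Insertion path: 29 -> 32
Result: insert 40 as right child of 32
Final tree (level order): [29, 10, 32, None, 22, None, 40]


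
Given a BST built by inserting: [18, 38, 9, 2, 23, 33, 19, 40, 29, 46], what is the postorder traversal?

Tree insertion order: [18, 38, 9, 2, 23, 33, 19, 40, 29, 46]
Tree (level-order array): [18, 9, 38, 2, None, 23, 40, None, None, 19, 33, None, 46, None, None, 29]
Postorder traversal: [2, 9, 19, 29, 33, 23, 46, 40, 38, 18]


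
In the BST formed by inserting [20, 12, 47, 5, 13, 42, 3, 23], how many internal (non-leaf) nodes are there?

Tree built from: [20, 12, 47, 5, 13, 42, 3, 23]
Tree (level-order array): [20, 12, 47, 5, 13, 42, None, 3, None, None, None, 23]
Rule: An internal node has at least one child.
Per-node child counts:
  node 20: 2 child(ren)
  node 12: 2 child(ren)
  node 5: 1 child(ren)
  node 3: 0 child(ren)
  node 13: 0 child(ren)
  node 47: 1 child(ren)
  node 42: 1 child(ren)
  node 23: 0 child(ren)
Matching nodes: [20, 12, 5, 47, 42]
Count of internal (non-leaf) nodes: 5


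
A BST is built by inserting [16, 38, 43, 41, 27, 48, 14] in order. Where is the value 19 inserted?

Starting tree (level order): [16, 14, 38, None, None, 27, 43, None, None, 41, 48]
Insertion path: 16 -> 38 -> 27
Result: insert 19 as left child of 27
Final tree (level order): [16, 14, 38, None, None, 27, 43, 19, None, 41, 48]


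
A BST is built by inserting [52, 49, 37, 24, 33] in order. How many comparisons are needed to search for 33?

Search path for 33: 52 -> 49 -> 37 -> 24 -> 33
Found: True
Comparisons: 5


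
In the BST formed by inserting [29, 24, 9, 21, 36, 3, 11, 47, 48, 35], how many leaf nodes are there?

Tree built from: [29, 24, 9, 21, 36, 3, 11, 47, 48, 35]
Tree (level-order array): [29, 24, 36, 9, None, 35, 47, 3, 21, None, None, None, 48, None, None, 11]
Rule: A leaf has 0 children.
Per-node child counts:
  node 29: 2 child(ren)
  node 24: 1 child(ren)
  node 9: 2 child(ren)
  node 3: 0 child(ren)
  node 21: 1 child(ren)
  node 11: 0 child(ren)
  node 36: 2 child(ren)
  node 35: 0 child(ren)
  node 47: 1 child(ren)
  node 48: 0 child(ren)
Matching nodes: [3, 11, 35, 48]
Count of leaf nodes: 4


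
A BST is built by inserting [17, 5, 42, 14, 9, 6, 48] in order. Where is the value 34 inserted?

Starting tree (level order): [17, 5, 42, None, 14, None, 48, 9, None, None, None, 6]
Insertion path: 17 -> 42
Result: insert 34 as left child of 42
Final tree (level order): [17, 5, 42, None, 14, 34, 48, 9, None, None, None, None, None, 6]


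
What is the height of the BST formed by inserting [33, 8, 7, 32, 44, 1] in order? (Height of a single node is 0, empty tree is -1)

Insertion order: [33, 8, 7, 32, 44, 1]
Tree (level-order array): [33, 8, 44, 7, 32, None, None, 1]
Compute height bottom-up (empty subtree = -1):
  height(1) = 1 + max(-1, -1) = 0
  height(7) = 1 + max(0, -1) = 1
  height(32) = 1 + max(-1, -1) = 0
  height(8) = 1 + max(1, 0) = 2
  height(44) = 1 + max(-1, -1) = 0
  height(33) = 1 + max(2, 0) = 3
Height = 3


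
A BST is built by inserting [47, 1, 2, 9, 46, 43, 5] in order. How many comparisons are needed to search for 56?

Search path for 56: 47
Found: False
Comparisons: 1


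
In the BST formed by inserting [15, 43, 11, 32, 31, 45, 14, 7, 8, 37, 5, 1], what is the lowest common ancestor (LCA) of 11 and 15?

Tree insertion order: [15, 43, 11, 32, 31, 45, 14, 7, 8, 37, 5, 1]
Tree (level-order array): [15, 11, 43, 7, 14, 32, 45, 5, 8, None, None, 31, 37, None, None, 1]
In a BST, the LCA of p=11, q=15 is the first node v on the
root-to-leaf path with p <= v <= q (go left if both < v, right if both > v).
Walk from root:
  at 15: 11 <= 15 <= 15, this is the LCA
LCA = 15


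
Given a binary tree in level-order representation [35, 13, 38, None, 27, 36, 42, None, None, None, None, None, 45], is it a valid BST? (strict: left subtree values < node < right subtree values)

Level-order array: [35, 13, 38, None, 27, 36, 42, None, None, None, None, None, 45]
Validate using subtree bounds (lo, hi): at each node, require lo < value < hi,
then recurse left with hi=value and right with lo=value.
Preorder trace (stopping at first violation):
  at node 35 with bounds (-inf, +inf): OK
  at node 13 with bounds (-inf, 35): OK
  at node 27 with bounds (13, 35): OK
  at node 38 with bounds (35, +inf): OK
  at node 36 with bounds (35, 38): OK
  at node 42 with bounds (38, +inf): OK
  at node 45 with bounds (42, +inf): OK
No violation found at any node.
Result: Valid BST


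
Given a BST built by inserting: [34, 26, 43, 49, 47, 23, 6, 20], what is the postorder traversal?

Tree insertion order: [34, 26, 43, 49, 47, 23, 6, 20]
Tree (level-order array): [34, 26, 43, 23, None, None, 49, 6, None, 47, None, None, 20]
Postorder traversal: [20, 6, 23, 26, 47, 49, 43, 34]


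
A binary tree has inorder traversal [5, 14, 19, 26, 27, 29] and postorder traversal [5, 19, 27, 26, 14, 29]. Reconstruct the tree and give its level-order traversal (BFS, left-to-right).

Inorder:   [5, 14, 19, 26, 27, 29]
Postorder: [5, 19, 27, 26, 14, 29]
Algorithm: postorder visits root last, so walk postorder right-to-left;
each value is the root of the current inorder slice — split it at that
value, recurse on the right subtree first, then the left.
Recursive splits:
  root=29; inorder splits into left=[5, 14, 19, 26, 27], right=[]
  root=14; inorder splits into left=[5], right=[19, 26, 27]
  root=26; inorder splits into left=[19], right=[27]
  root=27; inorder splits into left=[], right=[]
  root=19; inorder splits into left=[], right=[]
  root=5; inorder splits into left=[], right=[]
Reconstructed level-order: [29, 14, 5, 26, 19, 27]


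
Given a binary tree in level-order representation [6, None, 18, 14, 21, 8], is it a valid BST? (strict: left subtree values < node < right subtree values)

Level-order array: [6, None, 18, 14, 21, 8]
Validate using subtree bounds (lo, hi): at each node, require lo < value < hi,
then recurse left with hi=value and right with lo=value.
Preorder trace (stopping at first violation):
  at node 6 with bounds (-inf, +inf): OK
  at node 18 with bounds (6, +inf): OK
  at node 14 with bounds (6, 18): OK
  at node 8 with bounds (6, 14): OK
  at node 21 with bounds (18, +inf): OK
No violation found at any node.
Result: Valid BST


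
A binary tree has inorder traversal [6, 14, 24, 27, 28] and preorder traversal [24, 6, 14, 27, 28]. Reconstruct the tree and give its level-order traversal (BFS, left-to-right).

Inorder:  [6, 14, 24, 27, 28]
Preorder: [24, 6, 14, 27, 28]
Algorithm: preorder visits root first, so consume preorder in order;
for each root, split the current inorder slice at that value into
left-subtree inorder and right-subtree inorder, then recurse.
Recursive splits:
  root=24; inorder splits into left=[6, 14], right=[27, 28]
  root=6; inorder splits into left=[], right=[14]
  root=14; inorder splits into left=[], right=[]
  root=27; inorder splits into left=[], right=[28]
  root=28; inorder splits into left=[], right=[]
Reconstructed level-order: [24, 6, 27, 14, 28]


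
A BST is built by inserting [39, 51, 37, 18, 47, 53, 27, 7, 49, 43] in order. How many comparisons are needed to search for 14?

Search path for 14: 39 -> 37 -> 18 -> 7
Found: False
Comparisons: 4


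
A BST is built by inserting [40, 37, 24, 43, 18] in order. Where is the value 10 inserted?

Starting tree (level order): [40, 37, 43, 24, None, None, None, 18]
Insertion path: 40 -> 37 -> 24 -> 18
Result: insert 10 as left child of 18
Final tree (level order): [40, 37, 43, 24, None, None, None, 18, None, 10]


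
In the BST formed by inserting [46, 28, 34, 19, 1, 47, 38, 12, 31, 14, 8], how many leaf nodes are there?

Tree built from: [46, 28, 34, 19, 1, 47, 38, 12, 31, 14, 8]
Tree (level-order array): [46, 28, 47, 19, 34, None, None, 1, None, 31, 38, None, 12, None, None, None, None, 8, 14]
Rule: A leaf has 0 children.
Per-node child counts:
  node 46: 2 child(ren)
  node 28: 2 child(ren)
  node 19: 1 child(ren)
  node 1: 1 child(ren)
  node 12: 2 child(ren)
  node 8: 0 child(ren)
  node 14: 0 child(ren)
  node 34: 2 child(ren)
  node 31: 0 child(ren)
  node 38: 0 child(ren)
  node 47: 0 child(ren)
Matching nodes: [8, 14, 31, 38, 47]
Count of leaf nodes: 5


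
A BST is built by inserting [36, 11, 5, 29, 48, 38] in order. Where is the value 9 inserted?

Starting tree (level order): [36, 11, 48, 5, 29, 38]
Insertion path: 36 -> 11 -> 5
Result: insert 9 as right child of 5
Final tree (level order): [36, 11, 48, 5, 29, 38, None, None, 9]


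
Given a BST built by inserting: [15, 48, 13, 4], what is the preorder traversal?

Tree insertion order: [15, 48, 13, 4]
Tree (level-order array): [15, 13, 48, 4]
Preorder traversal: [15, 13, 4, 48]


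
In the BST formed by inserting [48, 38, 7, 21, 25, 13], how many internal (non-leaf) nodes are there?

Tree built from: [48, 38, 7, 21, 25, 13]
Tree (level-order array): [48, 38, None, 7, None, None, 21, 13, 25]
Rule: An internal node has at least one child.
Per-node child counts:
  node 48: 1 child(ren)
  node 38: 1 child(ren)
  node 7: 1 child(ren)
  node 21: 2 child(ren)
  node 13: 0 child(ren)
  node 25: 0 child(ren)
Matching nodes: [48, 38, 7, 21]
Count of internal (non-leaf) nodes: 4


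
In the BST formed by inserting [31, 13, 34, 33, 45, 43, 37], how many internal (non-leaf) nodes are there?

Tree built from: [31, 13, 34, 33, 45, 43, 37]
Tree (level-order array): [31, 13, 34, None, None, 33, 45, None, None, 43, None, 37]
Rule: An internal node has at least one child.
Per-node child counts:
  node 31: 2 child(ren)
  node 13: 0 child(ren)
  node 34: 2 child(ren)
  node 33: 0 child(ren)
  node 45: 1 child(ren)
  node 43: 1 child(ren)
  node 37: 0 child(ren)
Matching nodes: [31, 34, 45, 43]
Count of internal (non-leaf) nodes: 4


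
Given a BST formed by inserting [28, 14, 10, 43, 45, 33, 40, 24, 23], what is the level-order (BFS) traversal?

Tree insertion order: [28, 14, 10, 43, 45, 33, 40, 24, 23]
Tree (level-order array): [28, 14, 43, 10, 24, 33, 45, None, None, 23, None, None, 40]
BFS from the root, enqueuing left then right child of each popped node:
  queue [28] -> pop 28, enqueue [14, 43], visited so far: [28]
  queue [14, 43] -> pop 14, enqueue [10, 24], visited so far: [28, 14]
  queue [43, 10, 24] -> pop 43, enqueue [33, 45], visited so far: [28, 14, 43]
  queue [10, 24, 33, 45] -> pop 10, enqueue [none], visited so far: [28, 14, 43, 10]
  queue [24, 33, 45] -> pop 24, enqueue [23], visited so far: [28, 14, 43, 10, 24]
  queue [33, 45, 23] -> pop 33, enqueue [40], visited so far: [28, 14, 43, 10, 24, 33]
  queue [45, 23, 40] -> pop 45, enqueue [none], visited so far: [28, 14, 43, 10, 24, 33, 45]
  queue [23, 40] -> pop 23, enqueue [none], visited so far: [28, 14, 43, 10, 24, 33, 45, 23]
  queue [40] -> pop 40, enqueue [none], visited so far: [28, 14, 43, 10, 24, 33, 45, 23, 40]
Result: [28, 14, 43, 10, 24, 33, 45, 23, 40]


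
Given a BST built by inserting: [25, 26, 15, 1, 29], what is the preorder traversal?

Tree insertion order: [25, 26, 15, 1, 29]
Tree (level-order array): [25, 15, 26, 1, None, None, 29]
Preorder traversal: [25, 15, 1, 26, 29]


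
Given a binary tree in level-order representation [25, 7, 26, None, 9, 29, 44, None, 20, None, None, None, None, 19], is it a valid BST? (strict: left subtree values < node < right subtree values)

Level-order array: [25, 7, 26, None, 9, 29, 44, None, 20, None, None, None, None, 19]
Validate using subtree bounds (lo, hi): at each node, require lo < value < hi,
then recurse left with hi=value and right with lo=value.
Preorder trace (stopping at first violation):
  at node 25 with bounds (-inf, +inf): OK
  at node 7 with bounds (-inf, 25): OK
  at node 9 with bounds (7, 25): OK
  at node 20 with bounds (9, 25): OK
  at node 19 with bounds (9, 20): OK
  at node 26 with bounds (25, +inf): OK
  at node 29 with bounds (25, 26): VIOLATION
Node 29 violates its bound: not (25 < 29 < 26).
Result: Not a valid BST


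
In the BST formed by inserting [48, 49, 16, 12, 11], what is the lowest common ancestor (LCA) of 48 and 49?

Tree insertion order: [48, 49, 16, 12, 11]
Tree (level-order array): [48, 16, 49, 12, None, None, None, 11]
In a BST, the LCA of p=48, q=49 is the first node v on the
root-to-leaf path with p <= v <= q (go left if both < v, right if both > v).
Walk from root:
  at 48: 48 <= 48 <= 49, this is the LCA
LCA = 48


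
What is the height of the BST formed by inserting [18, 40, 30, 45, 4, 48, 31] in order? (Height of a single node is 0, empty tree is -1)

Insertion order: [18, 40, 30, 45, 4, 48, 31]
Tree (level-order array): [18, 4, 40, None, None, 30, 45, None, 31, None, 48]
Compute height bottom-up (empty subtree = -1):
  height(4) = 1 + max(-1, -1) = 0
  height(31) = 1 + max(-1, -1) = 0
  height(30) = 1 + max(-1, 0) = 1
  height(48) = 1 + max(-1, -1) = 0
  height(45) = 1 + max(-1, 0) = 1
  height(40) = 1 + max(1, 1) = 2
  height(18) = 1 + max(0, 2) = 3
Height = 3


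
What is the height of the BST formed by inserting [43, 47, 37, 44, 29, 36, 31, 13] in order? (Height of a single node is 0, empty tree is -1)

Insertion order: [43, 47, 37, 44, 29, 36, 31, 13]
Tree (level-order array): [43, 37, 47, 29, None, 44, None, 13, 36, None, None, None, None, 31]
Compute height bottom-up (empty subtree = -1):
  height(13) = 1 + max(-1, -1) = 0
  height(31) = 1 + max(-1, -1) = 0
  height(36) = 1 + max(0, -1) = 1
  height(29) = 1 + max(0, 1) = 2
  height(37) = 1 + max(2, -1) = 3
  height(44) = 1 + max(-1, -1) = 0
  height(47) = 1 + max(0, -1) = 1
  height(43) = 1 + max(3, 1) = 4
Height = 4


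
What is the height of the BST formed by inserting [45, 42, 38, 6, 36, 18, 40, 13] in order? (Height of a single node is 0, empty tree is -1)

Insertion order: [45, 42, 38, 6, 36, 18, 40, 13]
Tree (level-order array): [45, 42, None, 38, None, 6, 40, None, 36, None, None, 18, None, 13]
Compute height bottom-up (empty subtree = -1):
  height(13) = 1 + max(-1, -1) = 0
  height(18) = 1 + max(0, -1) = 1
  height(36) = 1 + max(1, -1) = 2
  height(6) = 1 + max(-1, 2) = 3
  height(40) = 1 + max(-1, -1) = 0
  height(38) = 1 + max(3, 0) = 4
  height(42) = 1 + max(4, -1) = 5
  height(45) = 1 + max(5, -1) = 6
Height = 6


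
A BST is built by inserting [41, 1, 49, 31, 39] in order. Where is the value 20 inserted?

Starting tree (level order): [41, 1, 49, None, 31, None, None, None, 39]
Insertion path: 41 -> 1 -> 31
Result: insert 20 as left child of 31
Final tree (level order): [41, 1, 49, None, 31, None, None, 20, 39]


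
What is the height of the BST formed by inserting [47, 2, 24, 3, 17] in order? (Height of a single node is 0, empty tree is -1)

Insertion order: [47, 2, 24, 3, 17]
Tree (level-order array): [47, 2, None, None, 24, 3, None, None, 17]
Compute height bottom-up (empty subtree = -1):
  height(17) = 1 + max(-1, -1) = 0
  height(3) = 1 + max(-1, 0) = 1
  height(24) = 1 + max(1, -1) = 2
  height(2) = 1 + max(-1, 2) = 3
  height(47) = 1 + max(3, -1) = 4
Height = 4


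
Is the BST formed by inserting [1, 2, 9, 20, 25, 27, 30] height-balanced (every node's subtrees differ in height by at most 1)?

Tree (level-order array): [1, None, 2, None, 9, None, 20, None, 25, None, 27, None, 30]
Definition: a tree is height-balanced if, at every node, |h(left) - h(right)| <= 1 (empty subtree has height -1).
Bottom-up per-node check:
  node 30: h_left=-1, h_right=-1, diff=0 [OK], height=0
  node 27: h_left=-1, h_right=0, diff=1 [OK], height=1
  node 25: h_left=-1, h_right=1, diff=2 [FAIL (|-1-1|=2 > 1)], height=2
  node 20: h_left=-1, h_right=2, diff=3 [FAIL (|-1-2|=3 > 1)], height=3
  node 9: h_left=-1, h_right=3, diff=4 [FAIL (|-1-3|=4 > 1)], height=4
  node 2: h_left=-1, h_right=4, diff=5 [FAIL (|-1-4|=5 > 1)], height=5
  node 1: h_left=-1, h_right=5, diff=6 [FAIL (|-1-5|=6 > 1)], height=6
Node 25 violates the condition: |-1 - 1| = 2 > 1.
Result: Not balanced


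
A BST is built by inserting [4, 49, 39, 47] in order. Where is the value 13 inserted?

Starting tree (level order): [4, None, 49, 39, None, None, 47]
Insertion path: 4 -> 49 -> 39
Result: insert 13 as left child of 39
Final tree (level order): [4, None, 49, 39, None, 13, 47]


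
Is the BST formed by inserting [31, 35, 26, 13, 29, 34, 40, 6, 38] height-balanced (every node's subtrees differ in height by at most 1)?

Tree (level-order array): [31, 26, 35, 13, 29, 34, 40, 6, None, None, None, None, None, 38]
Definition: a tree is height-balanced if, at every node, |h(left) - h(right)| <= 1 (empty subtree has height -1).
Bottom-up per-node check:
  node 6: h_left=-1, h_right=-1, diff=0 [OK], height=0
  node 13: h_left=0, h_right=-1, diff=1 [OK], height=1
  node 29: h_left=-1, h_right=-1, diff=0 [OK], height=0
  node 26: h_left=1, h_right=0, diff=1 [OK], height=2
  node 34: h_left=-1, h_right=-1, diff=0 [OK], height=0
  node 38: h_left=-1, h_right=-1, diff=0 [OK], height=0
  node 40: h_left=0, h_right=-1, diff=1 [OK], height=1
  node 35: h_left=0, h_right=1, diff=1 [OK], height=2
  node 31: h_left=2, h_right=2, diff=0 [OK], height=3
All nodes satisfy the balance condition.
Result: Balanced


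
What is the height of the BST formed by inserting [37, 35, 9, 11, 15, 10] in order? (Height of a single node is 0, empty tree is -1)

Insertion order: [37, 35, 9, 11, 15, 10]
Tree (level-order array): [37, 35, None, 9, None, None, 11, 10, 15]
Compute height bottom-up (empty subtree = -1):
  height(10) = 1 + max(-1, -1) = 0
  height(15) = 1 + max(-1, -1) = 0
  height(11) = 1 + max(0, 0) = 1
  height(9) = 1 + max(-1, 1) = 2
  height(35) = 1 + max(2, -1) = 3
  height(37) = 1 + max(3, -1) = 4
Height = 4


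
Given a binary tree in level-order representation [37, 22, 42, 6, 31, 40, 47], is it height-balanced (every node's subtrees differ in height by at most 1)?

Tree (level-order array): [37, 22, 42, 6, 31, 40, 47]
Definition: a tree is height-balanced if, at every node, |h(left) - h(right)| <= 1 (empty subtree has height -1).
Bottom-up per-node check:
  node 6: h_left=-1, h_right=-1, diff=0 [OK], height=0
  node 31: h_left=-1, h_right=-1, diff=0 [OK], height=0
  node 22: h_left=0, h_right=0, diff=0 [OK], height=1
  node 40: h_left=-1, h_right=-1, diff=0 [OK], height=0
  node 47: h_left=-1, h_right=-1, diff=0 [OK], height=0
  node 42: h_left=0, h_right=0, diff=0 [OK], height=1
  node 37: h_left=1, h_right=1, diff=0 [OK], height=2
All nodes satisfy the balance condition.
Result: Balanced


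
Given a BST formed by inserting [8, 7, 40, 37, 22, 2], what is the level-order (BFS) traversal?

Tree insertion order: [8, 7, 40, 37, 22, 2]
Tree (level-order array): [8, 7, 40, 2, None, 37, None, None, None, 22]
BFS from the root, enqueuing left then right child of each popped node:
  queue [8] -> pop 8, enqueue [7, 40], visited so far: [8]
  queue [7, 40] -> pop 7, enqueue [2], visited so far: [8, 7]
  queue [40, 2] -> pop 40, enqueue [37], visited so far: [8, 7, 40]
  queue [2, 37] -> pop 2, enqueue [none], visited so far: [8, 7, 40, 2]
  queue [37] -> pop 37, enqueue [22], visited so far: [8, 7, 40, 2, 37]
  queue [22] -> pop 22, enqueue [none], visited so far: [8, 7, 40, 2, 37, 22]
Result: [8, 7, 40, 2, 37, 22]


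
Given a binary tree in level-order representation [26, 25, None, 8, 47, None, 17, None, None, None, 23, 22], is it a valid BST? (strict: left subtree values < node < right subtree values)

Level-order array: [26, 25, None, 8, 47, None, 17, None, None, None, 23, 22]
Validate using subtree bounds (lo, hi): at each node, require lo < value < hi,
then recurse left with hi=value and right with lo=value.
Preorder trace (stopping at first violation):
  at node 26 with bounds (-inf, +inf): OK
  at node 25 with bounds (-inf, 26): OK
  at node 8 with bounds (-inf, 25): OK
  at node 17 with bounds (8, 25): OK
  at node 23 with bounds (17, 25): OK
  at node 22 with bounds (17, 23): OK
  at node 47 with bounds (25, 26): VIOLATION
Node 47 violates its bound: not (25 < 47 < 26).
Result: Not a valid BST


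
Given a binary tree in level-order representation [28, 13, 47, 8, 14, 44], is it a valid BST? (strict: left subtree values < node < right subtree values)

Level-order array: [28, 13, 47, 8, 14, 44]
Validate using subtree bounds (lo, hi): at each node, require lo < value < hi,
then recurse left with hi=value and right with lo=value.
Preorder trace (stopping at first violation):
  at node 28 with bounds (-inf, +inf): OK
  at node 13 with bounds (-inf, 28): OK
  at node 8 with bounds (-inf, 13): OK
  at node 14 with bounds (13, 28): OK
  at node 47 with bounds (28, +inf): OK
  at node 44 with bounds (28, 47): OK
No violation found at any node.
Result: Valid BST


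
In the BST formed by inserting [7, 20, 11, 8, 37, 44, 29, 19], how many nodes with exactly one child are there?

Tree built from: [7, 20, 11, 8, 37, 44, 29, 19]
Tree (level-order array): [7, None, 20, 11, 37, 8, 19, 29, 44]
Rule: These are nodes with exactly 1 non-null child.
Per-node child counts:
  node 7: 1 child(ren)
  node 20: 2 child(ren)
  node 11: 2 child(ren)
  node 8: 0 child(ren)
  node 19: 0 child(ren)
  node 37: 2 child(ren)
  node 29: 0 child(ren)
  node 44: 0 child(ren)
Matching nodes: [7]
Count of nodes with exactly one child: 1


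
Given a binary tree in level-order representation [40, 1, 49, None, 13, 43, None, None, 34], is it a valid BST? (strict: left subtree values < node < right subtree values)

Level-order array: [40, 1, 49, None, 13, 43, None, None, 34]
Validate using subtree bounds (lo, hi): at each node, require lo < value < hi,
then recurse left with hi=value and right with lo=value.
Preorder trace (stopping at first violation):
  at node 40 with bounds (-inf, +inf): OK
  at node 1 with bounds (-inf, 40): OK
  at node 13 with bounds (1, 40): OK
  at node 34 with bounds (13, 40): OK
  at node 49 with bounds (40, +inf): OK
  at node 43 with bounds (40, 49): OK
No violation found at any node.
Result: Valid BST


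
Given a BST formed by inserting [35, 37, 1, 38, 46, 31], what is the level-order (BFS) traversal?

Tree insertion order: [35, 37, 1, 38, 46, 31]
Tree (level-order array): [35, 1, 37, None, 31, None, 38, None, None, None, 46]
BFS from the root, enqueuing left then right child of each popped node:
  queue [35] -> pop 35, enqueue [1, 37], visited so far: [35]
  queue [1, 37] -> pop 1, enqueue [31], visited so far: [35, 1]
  queue [37, 31] -> pop 37, enqueue [38], visited so far: [35, 1, 37]
  queue [31, 38] -> pop 31, enqueue [none], visited so far: [35, 1, 37, 31]
  queue [38] -> pop 38, enqueue [46], visited so far: [35, 1, 37, 31, 38]
  queue [46] -> pop 46, enqueue [none], visited so far: [35, 1, 37, 31, 38, 46]
Result: [35, 1, 37, 31, 38, 46]


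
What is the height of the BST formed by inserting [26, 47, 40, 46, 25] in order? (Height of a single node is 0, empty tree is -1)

Insertion order: [26, 47, 40, 46, 25]
Tree (level-order array): [26, 25, 47, None, None, 40, None, None, 46]
Compute height bottom-up (empty subtree = -1):
  height(25) = 1 + max(-1, -1) = 0
  height(46) = 1 + max(-1, -1) = 0
  height(40) = 1 + max(-1, 0) = 1
  height(47) = 1 + max(1, -1) = 2
  height(26) = 1 + max(0, 2) = 3
Height = 3


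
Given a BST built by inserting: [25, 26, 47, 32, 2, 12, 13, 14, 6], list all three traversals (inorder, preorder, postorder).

Tree insertion order: [25, 26, 47, 32, 2, 12, 13, 14, 6]
Tree (level-order array): [25, 2, 26, None, 12, None, 47, 6, 13, 32, None, None, None, None, 14]
Inorder (L, root, R): [2, 6, 12, 13, 14, 25, 26, 32, 47]
Preorder (root, L, R): [25, 2, 12, 6, 13, 14, 26, 47, 32]
Postorder (L, R, root): [6, 14, 13, 12, 2, 32, 47, 26, 25]


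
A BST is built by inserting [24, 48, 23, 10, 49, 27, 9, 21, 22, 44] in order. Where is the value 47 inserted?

Starting tree (level order): [24, 23, 48, 10, None, 27, 49, 9, 21, None, 44, None, None, None, None, None, 22]
Insertion path: 24 -> 48 -> 27 -> 44
Result: insert 47 as right child of 44
Final tree (level order): [24, 23, 48, 10, None, 27, 49, 9, 21, None, 44, None, None, None, None, None, 22, None, 47]


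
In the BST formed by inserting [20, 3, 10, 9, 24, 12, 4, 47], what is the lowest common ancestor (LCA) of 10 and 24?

Tree insertion order: [20, 3, 10, 9, 24, 12, 4, 47]
Tree (level-order array): [20, 3, 24, None, 10, None, 47, 9, 12, None, None, 4]
In a BST, the LCA of p=10, q=24 is the first node v on the
root-to-leaf path with p <= v <= q (go left if both < v, right if both > v).
Walk from root:
  at 20: 10 <= 20 <= 24, this is the LCA
LCA = 20


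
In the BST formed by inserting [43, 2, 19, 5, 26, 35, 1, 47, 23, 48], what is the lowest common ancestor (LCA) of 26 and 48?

Tree insertion order: [43, 2, 19, 5, 26, 35, 1, 47, 23, 48]
Tree (level-order array): [43, 2, 47, 1, 19, None, 48, None, None, 5, 26, None, None, None, None, 23, 35]
In a BST, the LCA of p=26, q=48 is the first node v on the
root-to-leaf path with p <= v <= q (go left if both < v, right if both > v).
Walk from root:
  at 43: 26 <= 43 <= 48, this is the LCA
LCA = 43


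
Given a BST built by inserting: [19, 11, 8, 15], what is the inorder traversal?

Tree insertion order: [19, 11, 8, 15]
Tree (level-order array): [19, 11, None, 8, 15]
Inorder traversal: [8, 11, 15, 19]


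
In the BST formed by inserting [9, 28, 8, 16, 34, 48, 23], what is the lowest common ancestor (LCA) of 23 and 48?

Tree insertion order: [9, 28, 8, 16, 34, 48, 23]
Tree (level-order array): [9, 8, 28, None, None, 16, 34, None, 23, None, 48]
In a BST, the LCA of p=23, q=48 is the first node v on the
root-to-leaf path with p <= v <= q (go left if both < v, right if both > v).
Walk from root:
  at 9: both 23 and 48 > 9, go right
  at 28: 23 <= 28 <= 48, this is the LCA
LCA = 28


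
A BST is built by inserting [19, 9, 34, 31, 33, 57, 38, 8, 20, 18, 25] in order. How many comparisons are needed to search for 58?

Search path for 58: 19 -> 34 -> 57
Found: False
Comparisons: 3


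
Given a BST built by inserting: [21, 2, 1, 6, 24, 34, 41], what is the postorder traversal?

Tree insertion order: [21, 2, 1, 6, 24, 34, 41]
Tree (level-order array): [21, 2, 24, 1, 6, None, 34, None, None, None, None, None, 41]
Postorder traversal: [1, 6, 2, 41, 34, 24, 21]


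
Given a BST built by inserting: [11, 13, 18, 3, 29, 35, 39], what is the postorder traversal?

Tree insertion order: [11, 13, 18, 3, 29, 35, 39]
Tree (level-order array): [11, 3, 13, None, None, None, 18, None, 29, None, 35, None, 39]
Postorder traversal: [3, 39, 35, 29, 18, 13, 11]


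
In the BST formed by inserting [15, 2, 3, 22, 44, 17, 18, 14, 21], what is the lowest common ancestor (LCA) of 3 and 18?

Tree insertion order: [15, 2, 3, 22, 44, 17, 18, 14, 21]
Tree (level-order array): [15, 2, 22, None, 3, 17, 44, None, 14, None, 18, None, None, None, None, None, 21]
In a BST, the LCA of p=3, q=18 is the first node v on the
root-to-leaf path with p <= v <= q (go left if both < v, right if both > v).
Walk from root:
  at 15: 3 <= 15 <= 18, this is the LCA
LCA = 15


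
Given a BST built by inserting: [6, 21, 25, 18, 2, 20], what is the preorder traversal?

Tree insertion order: [6, 21, 25, 18, 2, 20]
Tree (level-order array): [6, 2, 21, None, None, 18, 25, None, 20]
Preorder traversal: [6, 2, 21, 18, 20, 25]


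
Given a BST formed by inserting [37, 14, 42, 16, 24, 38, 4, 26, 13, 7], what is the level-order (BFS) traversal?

Tree insertion order: [37, 14, 42, 16, 24, 38, 4, 26, 13, 7]
Tree (level-order array): [37, 14, 42, 4, 16, 38, None, None, 13, None, 24, None, None, 7, None, None, 26]
BFS from the root, enqueuing left then right child of each popped node:
  queue [37] -> pop 37, enqueue [14, 42], visited so far: [37]
  queue [14, 42] -> pop 14, enqueue [4, 16], visited so far: [37, 14]
  queue [42, 4, 16] -> pop 42, enqueue [38], visited so far: [37, 14, 42]
  queue [4, 16, 38] -> pop 4, enqueue [13], visited so far: [37, 14, 42, 4]
  queue [16, 38, 13] -> pop 16, enqueue [24], visited so far: [37, 14, 42, 4, 16]
  queue [38, 13, 24] -> pop 38, enqueue [none], visited so far: [37, 14, 42, 4, 16, 38]
  queue [13, 24] -> pop 13, enqueue [7], visited so far: [37, 14, 42, 4, 16, 38, 13]
  queue [24, 7] -> pop 24, enqueue [26], visited so far: [37, 14, 42, 4, 16, 38, 13, 24]
  queue [7, 26] -> pop 7, enqueue [none], visited so far: [37, 14, 42, 4, 16, 38, 13, 24, 7]
  queue [26] -> pop 26, enqueue [none], visited so far: [37, 14, 42, 4, 16, 38, 13, 24, 7, 26]
Result: [37, 14, 42, 4, 16, 38, 13, 24, 7, 26]


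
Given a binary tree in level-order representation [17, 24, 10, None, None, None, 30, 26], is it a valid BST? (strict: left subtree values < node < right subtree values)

Level-order array: [17, 24, 10, None, None, None, 30, 26]
Validate using subtree bounds (lo, hi): at each node, require lo < value < hi,
then recurse left with hi=value and right with lo=value.
Preorder trace (stopping at first violation):
  at node 17 with bounds (-inf, +inf): OK
  at node 24 with bounds (-inf, 17): VIOLATION
Node 24 violates its bound: not (-inf < 24 < 17).
Result: Not a valid BST


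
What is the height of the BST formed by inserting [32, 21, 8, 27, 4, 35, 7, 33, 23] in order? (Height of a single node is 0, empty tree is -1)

Insertion order: [32, 21, 8, 27, 4, 35, 7, 33, 23]
Tree (level-order array): [32, 21, 35, 8, 27, 33, None, 4, None, 23, None, None, None, None, 7]
Compute height bottom-up (empty subtree = -1):
  height(7) = 1 + max(-1, -1) = 0
  height(4) = 1 + max(-1, 0) = 1
  height(8) = 1 + max(1, -1) = 2
  height(23) = 1 + max(-1, -1) = 0
  height(27) = 1 + max(0, -1) = 1
  height(21) = 1 + max(2, 1) = 3
  height(33) = 1 + max(-1, -1) = 0
  height(35) = 1 + max(0, -1) = 1
  height(32) = 1 + max(3, 1) = 4
Height = 4
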